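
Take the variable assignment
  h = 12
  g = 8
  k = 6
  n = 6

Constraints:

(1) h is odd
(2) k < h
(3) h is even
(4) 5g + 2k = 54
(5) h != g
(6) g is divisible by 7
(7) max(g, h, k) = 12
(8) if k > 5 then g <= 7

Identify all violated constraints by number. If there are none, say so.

(1) h = 12 is even  fails
(2) k = 6, h = 12; 6 < 12  holds
(3) h = 12 is even  holds
(4) 5g + 2k = 5(8) + 2(6) = 52, not 54  fails
(5) h = 12, g = 8; distinct  holds
(6) 8 = 7*1 + 1, so 7 does not divide 8  fails
(7) max(8, 12, 6) = 12  holds
(8) k = 6 > 5, so we need g ≤ 7; but g = 8 > 7  fails

Constraints 1, 4, 6, and 8 do not hold.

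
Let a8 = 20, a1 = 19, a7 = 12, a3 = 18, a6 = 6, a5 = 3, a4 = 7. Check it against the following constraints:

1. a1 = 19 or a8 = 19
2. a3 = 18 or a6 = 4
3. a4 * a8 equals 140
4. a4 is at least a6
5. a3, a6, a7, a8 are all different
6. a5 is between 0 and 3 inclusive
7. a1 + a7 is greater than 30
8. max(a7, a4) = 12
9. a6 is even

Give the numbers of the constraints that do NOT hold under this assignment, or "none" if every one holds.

1. a1 = 19 = 19 (first disjunct)  OK
2. a3 = 18 = 18 (first disjunct)  OK
3. a4 * a8 = 7 * 20 = 140  OK
4. a4 = 7, a6 = 6; 7 ≥ 6  OK
5. values 18, 6, 12, 20 are pairwise distinct  OK
6. a5 = 3 lies in [0, 3]  OK
7. a1 + a7 = 19 + 12 = 31; 31 > 30  OK
8. max(12, 7) = 12  OK
9. a6 = 6 is even  OK

All constraints are satisfied.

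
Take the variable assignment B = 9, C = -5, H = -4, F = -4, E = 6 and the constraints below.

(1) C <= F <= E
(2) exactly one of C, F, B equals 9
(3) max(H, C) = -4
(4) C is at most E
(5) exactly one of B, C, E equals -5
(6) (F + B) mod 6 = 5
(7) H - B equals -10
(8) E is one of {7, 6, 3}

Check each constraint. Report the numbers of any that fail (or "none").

Constraint 7 does not hold.

(1) values -5 <= -4 <= 6  true
(2) C=-5, F=-4, B=9; 1 of them equals 9  true
(3) max(-4, -5) = -4  true
(4) C = -5, E = 6; -5 ≤ 6  true
(5) B=9, C=-5, E=6; 1 of them equals -5  true
(6) F + B = 5; 5 mod 6 = 5  true
(7) H - B = -4 - 9 = -13, not -10  false
(8) E = 6 is in {7, 6, 3}  true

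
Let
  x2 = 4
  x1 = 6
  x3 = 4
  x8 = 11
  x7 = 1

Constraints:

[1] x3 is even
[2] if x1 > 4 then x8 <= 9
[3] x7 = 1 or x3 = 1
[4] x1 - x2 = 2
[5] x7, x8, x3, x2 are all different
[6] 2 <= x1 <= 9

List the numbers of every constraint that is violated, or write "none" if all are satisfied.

[1] x3 = 4 is even — satisfied.
[2] x1 = 6 > 4, so we need x8 ≤ 9; but x8 = 11 > 9 — violated.
[3] x7 = 1 = 1 (first disjunct) — satisfied.
[4] x1 - x2 = 6 - 4 = 2 — satisfied.
[5] x3 = x2 = 4, not all different — violated.
[6] x1 = 6 lies in [2, 9] — satisfied.

The assignment fails constraints 2 and 5.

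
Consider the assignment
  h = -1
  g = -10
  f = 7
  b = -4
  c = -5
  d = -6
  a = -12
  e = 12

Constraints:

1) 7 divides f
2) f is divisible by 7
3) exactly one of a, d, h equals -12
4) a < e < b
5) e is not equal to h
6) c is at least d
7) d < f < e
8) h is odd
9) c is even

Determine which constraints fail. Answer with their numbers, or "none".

Violated: 4, 9.

1) 7 / 7 = 1, so 7 divides 7 — OK.
2) 7 / 7 = 1, so 7 divides 7 — OK.
3) a=-12, d=-6, h=-1; 1 of them equals -12 — OK.
4) values -12, 12, -4; e = 12 is not < b = -4 — violated.
5) e = 12, h = -1; distinct — OK.
6) c = -5, d = -6; -5 ≥ -6 — OK.
7) values -6 < 7 < 12 — OK.
8) h = -1 is odd — OK.
9) c = -5 is odd — violated.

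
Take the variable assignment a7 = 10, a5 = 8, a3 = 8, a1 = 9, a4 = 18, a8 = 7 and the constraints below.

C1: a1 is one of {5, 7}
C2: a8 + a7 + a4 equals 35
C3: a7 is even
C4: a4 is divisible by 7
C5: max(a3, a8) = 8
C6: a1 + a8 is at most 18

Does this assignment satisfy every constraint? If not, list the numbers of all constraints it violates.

Constraints 1 and 4 are violated.

C1: a1 = 9 is not in {5, 7} — violated.
C2: a8 + a7 + a4 = 7 + 10 + 18 = 35 — OK.
C3: a7 = 10 is even — OK.
C4: 18 = 7*2 + 4, so 7 does not divide 18 — violated.
C5: max(8, 7) = 8 — OK.
C6: a1 + a8 = 9 + 7 = 16; 16 ≤ 18 — OK.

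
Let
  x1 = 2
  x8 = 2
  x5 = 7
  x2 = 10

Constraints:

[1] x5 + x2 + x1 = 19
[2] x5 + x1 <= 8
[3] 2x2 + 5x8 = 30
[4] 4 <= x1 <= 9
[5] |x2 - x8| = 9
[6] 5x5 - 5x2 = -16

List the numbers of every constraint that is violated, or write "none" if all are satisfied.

The assignment fails constraints 2, 4, 5, and 6.

[1] x5 + x2 + x1 = 7 + 10 + 2 = 19 — satisfied.
[2] x5 + x1 = 7 + 2 = 9; 9 > 8, bound 8 not met — violated.
[3] 2x2 + 5x8 = 2(10) + 5(2) = 30 — satisfied.
[4] x1 = 2 is outside [4, 9] — violated.
[5] |10 - 2| = 8, not 9 — violated.
[6] 5x5 - 5x2 = 5(7) - 5(10) = -15, not -16 — violated.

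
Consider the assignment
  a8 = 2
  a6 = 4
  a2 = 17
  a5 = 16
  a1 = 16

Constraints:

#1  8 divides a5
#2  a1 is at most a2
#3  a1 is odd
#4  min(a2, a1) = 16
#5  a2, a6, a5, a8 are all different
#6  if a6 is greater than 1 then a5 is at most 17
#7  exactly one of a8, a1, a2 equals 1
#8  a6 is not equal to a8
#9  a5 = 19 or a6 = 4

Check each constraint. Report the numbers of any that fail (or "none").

Constraints 3, 7 do not hold.

#1 16 / 8 = 2, so 8 divides 16  true
#2 a1 = 16, a2 = 17; 16 ≤ 17  true
#3 a1 = 16 is even  false
#4 min(17, 16) = 16  true
#5 values 17, 4, 16, 2 are pairwise distinct  true
#6 a6 = 4 > 1, so we need a5 ≤ 17; a5 = 16 ≤ 17  true
#7 a8=2, a1=16, a2=17; 0 of them equal 1, not exactly one  false
#8 a6 = 4, a8 = 2; distinct  true
#9 a5 = 16 ≠ 19, but a6 = 4 = 4 (second disjunct)  true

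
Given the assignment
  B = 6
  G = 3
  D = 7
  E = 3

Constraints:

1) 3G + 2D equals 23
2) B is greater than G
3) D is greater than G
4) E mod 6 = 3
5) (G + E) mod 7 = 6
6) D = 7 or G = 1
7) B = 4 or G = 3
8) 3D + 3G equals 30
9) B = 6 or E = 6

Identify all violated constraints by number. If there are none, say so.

1) 3G + 2D = 3(3) + 2(7) = 23  ✓
2) B = 6, G = 3; 6 > 3  ✓
3) D = 7, G = 3; 7 > 3  ✓
4) 3 mod 6 = 3  ✓
5) G + E = 6; 6 mod 7 = 6  ✓
6) D = 7 = 7 (first disjunct)  ✓
7) B = 6 ≠ 4, but G = 3 = 3 (second disjunct)  ✓
8) 3D + 3G = 3(7) + 3(3) = 30  ✓
9) B = 6 = 6 (first disjunct)  ✓

All constraints are satisfied.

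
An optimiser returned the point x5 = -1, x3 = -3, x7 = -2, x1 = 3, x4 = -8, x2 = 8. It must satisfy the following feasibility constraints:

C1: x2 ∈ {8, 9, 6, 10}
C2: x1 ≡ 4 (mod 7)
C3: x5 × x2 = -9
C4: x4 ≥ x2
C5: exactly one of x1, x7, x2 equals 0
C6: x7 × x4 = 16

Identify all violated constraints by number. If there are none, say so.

The assignment fails constraints 2, 3, 4, and 5.

C1: x2 = 8 is in {8, 9, 6, 10} — satisfied.
C2: 3 mod 7 = 3, not 4 — violated.
C3: x5 × x2 = -1 × 8 = -8, not -9 — violated.
C4: x4 = -8, x2 = 8; -8 < 8 (want ≥) — violated.
C5: x1=3, x7=-2, x2=8; 0 of them equal 0, not exactly one — violated.
C6: x7 × x4 = -2 × (-8) = 16 — satisfied.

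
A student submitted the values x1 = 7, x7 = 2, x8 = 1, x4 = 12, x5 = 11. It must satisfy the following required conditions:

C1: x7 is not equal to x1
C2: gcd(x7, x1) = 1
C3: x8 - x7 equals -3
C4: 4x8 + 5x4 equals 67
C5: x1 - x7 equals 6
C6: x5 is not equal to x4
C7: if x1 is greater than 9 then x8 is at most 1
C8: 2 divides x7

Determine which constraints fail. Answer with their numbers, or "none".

C1: x7 = 2, x1 = 7; distinct  OK
C2: gcd(2, 7) = 1  OK
C3: x8 - x7 = 1 - 2 = -1, not -3  FAIL
C4: 4x8 + 5x4 = 4(1) + 5(12) = 64, not 67  FAIL
C5: x1 - x7 = 7 - 2 = 5, not 6  FAIL
C6: x5 = 11, x4 = 12; distinct  OK
C7: x1 = 7, not > 9; antecedent false, conditional vacuously true  OK
C8: 2 / 2 = 1, so 2 divides 2  OK

The assignment fails constraints 3, 4, and 5.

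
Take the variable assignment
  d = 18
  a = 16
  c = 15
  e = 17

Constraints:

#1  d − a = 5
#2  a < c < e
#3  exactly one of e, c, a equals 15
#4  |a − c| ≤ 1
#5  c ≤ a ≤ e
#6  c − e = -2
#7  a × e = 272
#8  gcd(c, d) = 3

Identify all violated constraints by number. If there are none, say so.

#1 d − a = 18 − 16 = 2, not 5 — fails.
#2 values 16, 15, 17; a = 16 is not < c = 15 — fails.
#3 e=17, c=15, a=16; 1 of them equals 15 — holds.
#4 |16 − 15| = 1; 1 ≤ 1 — holds.
#5 values 15 ≤ 16 ≤ 17 — holds.
#6 c − e = 15 − 17 = -2 — holds.
#7 a × e = 16 × 17 = 272 — holds.
#8 gcd(15, 18) = 3 — holds.

Violated: 1 and 2.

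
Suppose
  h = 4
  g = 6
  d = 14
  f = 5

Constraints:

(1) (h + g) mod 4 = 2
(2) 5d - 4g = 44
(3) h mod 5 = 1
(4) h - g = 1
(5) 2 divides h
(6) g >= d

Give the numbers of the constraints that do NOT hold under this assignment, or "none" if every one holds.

Constraints 2, 3, 4, and 6 do not hold.

(1) h + g = 10; 10 mod 4 = 2 — satisfied.
(2) 5d - 4g = 5(14) - 4(6) = 46, not 44 — violated.
(3) 4 mod 5 = 4, not 1 — violated.
(4) h - g = 4 - 6 = -2, not 1 — violated.
(5) 4 / 2 = 2, so 2 divides 4 — satisfied.
(6) g = 6, d = 14; 6 < 14 (want ≥) — violated.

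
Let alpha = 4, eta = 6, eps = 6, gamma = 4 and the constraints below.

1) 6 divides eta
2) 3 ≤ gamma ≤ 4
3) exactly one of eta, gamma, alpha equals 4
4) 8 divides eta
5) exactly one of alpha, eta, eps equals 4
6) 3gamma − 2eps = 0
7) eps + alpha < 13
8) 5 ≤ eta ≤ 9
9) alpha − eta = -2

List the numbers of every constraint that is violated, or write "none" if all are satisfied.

1) 6 / 6 = 1, so 6 divides 6  true
2) gamma = 4 lies in [3, 4]  true
3) eta=6, gamma=4, alpha=4; 2 of them equal 4, not exactly one  false
4) 6 = 8×0 + 6, so 8 does not divide 6  false
5) alpha=4, eta=6, eps=6; 1 of them equals 4  true
6) 3gamma − 2eps = 3(4) − 2(6) = 0  true
7) eps + alpha = 6 + 4 = 10; 10 < 13  true
8) eta = 6 lies in [5, 9]  true
9) alpha − eta = 4 − 6 = -2  true

The assignment fails constraints 3 and 4.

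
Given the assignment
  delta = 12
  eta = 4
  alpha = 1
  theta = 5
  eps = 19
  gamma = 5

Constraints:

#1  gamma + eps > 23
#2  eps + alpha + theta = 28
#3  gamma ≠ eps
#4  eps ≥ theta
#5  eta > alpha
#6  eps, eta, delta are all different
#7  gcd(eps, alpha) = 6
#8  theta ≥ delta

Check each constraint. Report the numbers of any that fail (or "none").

Violated: 2, 7, 8.

#1 gamma + eps = 5 + 19 = 24; 24 > 23 — OK.
#2 eps + alpha + theta = 19 + 1 + 5 = 25, not 28 — violated.
#3 gamma = 5, eps = 19; distinct — OK.
#4 eps = 19, theta = 5; 19 ≥ 5 — OK.
#5 eta = 4, alpha = 1; 4 > 1 — OK.
#6 values 19, 4, 12 are pairwise distinct — OK.
#7 gcd(19, 1) = 1, not 6 — violated.
#8 theta = 5, delta = 12; 5 < 12 (want ≥) — violated.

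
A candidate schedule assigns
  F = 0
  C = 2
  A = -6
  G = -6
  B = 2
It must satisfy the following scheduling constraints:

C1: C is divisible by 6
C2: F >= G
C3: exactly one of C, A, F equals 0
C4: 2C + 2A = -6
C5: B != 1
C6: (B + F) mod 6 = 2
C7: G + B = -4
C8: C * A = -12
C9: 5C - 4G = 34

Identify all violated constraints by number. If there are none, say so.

C1: 2 = 6*0 + 2, so 6 does not divide 2  FAIL
C2: F = 0, G = -6; 0 ≥ -6  OK
C3: C=2, A=-6, F=0; 1 of them equals 0  OK
C4: 2C + 2A = 2(2) + 2(-6) = -8, not -6  FAIL
C5: B = 2, and 2 ≠ 1  OK
C6: B + F = 2; 2 mod 6 = 2  OK
C7: G + B = -6 + 2 = -4  OK
C8: C * A = 2 * (-6) = -12  OK
C9: 5C - 4G = 5(2) - 4(-6) = 34  OK

No — constraints 1, 4 are not satisfied.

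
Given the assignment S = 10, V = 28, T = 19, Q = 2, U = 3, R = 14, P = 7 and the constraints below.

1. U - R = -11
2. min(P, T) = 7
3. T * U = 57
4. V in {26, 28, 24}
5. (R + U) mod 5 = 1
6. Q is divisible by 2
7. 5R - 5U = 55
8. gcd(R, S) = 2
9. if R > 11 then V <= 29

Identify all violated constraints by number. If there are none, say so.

1. U - R = 3 - 14 = -11 — OK.
2. min(7, 19) = 7 — OK.
3. T * U = 19 * 3 = 57 — OK.
4. V = 28 is in {26, 28, 24} — OK.
5. R + U = 17; 17 mod 5 = 2, not 1 — violated.
6. 2 / 2 = 1, so 2 divides 2 — OK.
7. 5R - 5U = 5(14) - 5(3) = 55 — OK.
8. gcd(14, 10) = 2 — OK.
9. R = 14 > 11, so we need V ≤ 29; V = 28 ≤ 29 — OK.

No — constraint 5 is not satisfied.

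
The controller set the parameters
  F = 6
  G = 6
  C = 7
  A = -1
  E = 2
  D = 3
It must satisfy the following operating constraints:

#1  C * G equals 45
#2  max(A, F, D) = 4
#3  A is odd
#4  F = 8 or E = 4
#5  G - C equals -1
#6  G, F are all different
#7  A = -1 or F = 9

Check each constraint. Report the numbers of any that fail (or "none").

#1 C * G = 7 * 6 = 42, not 45 — violated.
#2 max(-1, 6, 3) = 6, not 4 — violated.
#3 A = -1 is odd — satisfied.
#4 F = 6 ≠ 8 and E = 2 ≠ 4; both disjuncts false — violated.
#5 G - C = 6 - 7 = -1 — satisfied.
#6 G = F = 6, not all different — violated.
#7 A = -1 = -1 (first disjunct) — satisfied.

Violated: 1, 2, 4, and 6.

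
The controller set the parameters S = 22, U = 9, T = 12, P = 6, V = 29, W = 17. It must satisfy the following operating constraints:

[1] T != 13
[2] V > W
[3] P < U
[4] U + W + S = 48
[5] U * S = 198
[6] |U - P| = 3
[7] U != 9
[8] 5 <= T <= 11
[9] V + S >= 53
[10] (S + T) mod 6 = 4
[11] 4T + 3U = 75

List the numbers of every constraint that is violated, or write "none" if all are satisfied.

No — constraints 7, 8, 9 are not satisfied.

[1] T = 12, and 12 ≠ 13  true
[2] V = 29, W = 17; 29 > 17  true
[3] P = 6, U = 9; 6 < 9  true
[4] U + W + S = 9 + 17 + 22 = 48  true
[5] U * S = 9 * 22 = 198  true
[6] |9 - 6| = 3  true
[7] U = 9, but 9 is required to differ  false
[8] T = 12 is outside [5, 11]  false
[9] V + S = 29 + 22 = 51; 51 < 53, bound 53 not met  false
[10] S + T = 34; 34 mod 6 = 4  true
[11] 4T + 3U = 4(12) + 3(9) = 75  true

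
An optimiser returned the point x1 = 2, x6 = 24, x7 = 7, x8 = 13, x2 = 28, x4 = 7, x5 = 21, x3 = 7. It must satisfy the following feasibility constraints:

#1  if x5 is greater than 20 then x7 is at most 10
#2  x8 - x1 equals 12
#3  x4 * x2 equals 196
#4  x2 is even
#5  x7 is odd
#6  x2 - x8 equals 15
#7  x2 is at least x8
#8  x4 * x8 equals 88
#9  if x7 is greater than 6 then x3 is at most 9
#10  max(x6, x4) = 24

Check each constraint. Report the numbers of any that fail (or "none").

Constraints 2 and 8 do not hold.

#1 x5 = 21 > 20, so we need x7 ≤ 10; x7 = 7 ≤ 10  OK
#2 x8 - x1 = 13 - 2 = 11, not 12  FAIL
#3 x4 * x2 = 7 * 28 = 196  OK
#4 x2 = 28 is even  OK
#5 x7 = 7 is odd  OK
#6 x2 - x8 = 28 - 13 = 15  OK
#7 x2 = 28, x8 = 13; 28 ≥ 13  OK
#8 x4 * x8 = 7 * 13 = 91, not 88  FAIL
#9 x7 = 7 > 6, so we need x3 ≤ 9; x3 = 7 ≤ 9  OK
#10 max(24, 7) = 24  OK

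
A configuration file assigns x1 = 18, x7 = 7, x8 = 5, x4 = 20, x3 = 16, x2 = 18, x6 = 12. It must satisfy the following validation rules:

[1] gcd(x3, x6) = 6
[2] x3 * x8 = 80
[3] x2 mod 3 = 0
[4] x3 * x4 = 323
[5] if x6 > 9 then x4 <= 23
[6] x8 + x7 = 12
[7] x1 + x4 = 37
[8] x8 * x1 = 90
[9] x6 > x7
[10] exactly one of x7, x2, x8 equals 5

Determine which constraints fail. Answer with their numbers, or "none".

[1] gcd(16, 12) = 4, not 6 — fails.
[2] x3 * x8 = 16 * 5 = 80 — holds.
[3] 18 mod 3 = 0 — holds.
[4] x3 * x4 = 16 * 20 = 320, not 323 — fails.
[5] x6 = 12 > 9, so we need x4 ≤ 23; x4 = 20 ≤ 23 — holds.
[6] x8 + x7 = 5 + 7 = 12 — holds.
[7] x1 + x4 = 18 + 20 = 38, not 37 — fails.
[8] x8 * x1 = 5 * 18 = 90 — holds.
[9] x6 = 12, x7 = 7; 12 > 7 — holds.
[10] x7=7, x2=18, x8=5; 1 of them equals 5 — holds.

Constraints 1, 4, 7 are violated.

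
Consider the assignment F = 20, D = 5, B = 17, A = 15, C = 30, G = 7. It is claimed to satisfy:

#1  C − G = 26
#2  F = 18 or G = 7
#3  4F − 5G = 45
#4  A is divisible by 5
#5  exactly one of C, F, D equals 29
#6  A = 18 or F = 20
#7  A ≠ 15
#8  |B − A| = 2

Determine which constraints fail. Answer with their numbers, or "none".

#1 C − G = 30 − 7 = 23, not 26  FAIL
#2 F = 20 ≠ 18, but G = 7 = 7 (second disjunct)  OK
#3 4F − 5G = 4(20) − 5(7) = 45  OK
#4 15 / 5 = 3, so 5 divides 15  OK
#5 C=30, F=20, D=5; 0 of them equal 29, not exactly one  FAIL
#6 A = 15 ≠ 18, but F = 20 = 20 (second disjunct)  OK
#7 A = 15, but 15 is required to differ  FAIL
#8 |17 − 15| = 2  OK

Violated: 1, 5, 7.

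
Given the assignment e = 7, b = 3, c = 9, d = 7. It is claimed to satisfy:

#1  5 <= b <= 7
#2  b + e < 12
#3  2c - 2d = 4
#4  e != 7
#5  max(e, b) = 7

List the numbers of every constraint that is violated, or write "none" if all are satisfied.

No — constraints 1 and 4 are not satisfied.

#1 b = 3 is outside [5, 7] — violated.
#2 b + e = 3 + 7 = 10; 10 < 12 — satisfied.
#3 2c - 2d = 2(9) - 2(7) = 4 — satisfied.
#4 e = 7, but 7 is required to differ — violated.
#5 max(7, 3) = 7 — satisfied.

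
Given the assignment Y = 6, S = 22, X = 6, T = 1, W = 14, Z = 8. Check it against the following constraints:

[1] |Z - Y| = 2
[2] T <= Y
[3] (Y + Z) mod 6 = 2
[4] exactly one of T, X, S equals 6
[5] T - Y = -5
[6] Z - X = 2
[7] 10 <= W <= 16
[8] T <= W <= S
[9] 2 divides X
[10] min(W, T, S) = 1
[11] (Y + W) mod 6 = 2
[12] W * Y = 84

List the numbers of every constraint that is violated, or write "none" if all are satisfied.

None — every constraint holds.

[1] |8 - 6| = 2 — holds.
[2] T = 1, Y = 6; 1 ≤ 6 — holds.
[3] Y + Z = 14; 14 mod 6 = 2 — holds.
[4] T=1, X=6, S=22; 1 of them equals 6 — holds.
[5] T - Y = 1 - 6 = -5 — holds.
[6] Z - X = 8 - 6 = 2 — holds.
[7] W = 14 lies in [10, 16] — holds.
[8] values 1 <= 14 <= 22 — holds.
[9] 6 / 2 = 3, so 2 divides 6 — holds.
[10] min(14, 1, 22) = 1 — holds.
[11] Y + W = 20; 20 mod 6 = 2 — holds.
[12] W * Y = 14 * 6 = 84 — holds.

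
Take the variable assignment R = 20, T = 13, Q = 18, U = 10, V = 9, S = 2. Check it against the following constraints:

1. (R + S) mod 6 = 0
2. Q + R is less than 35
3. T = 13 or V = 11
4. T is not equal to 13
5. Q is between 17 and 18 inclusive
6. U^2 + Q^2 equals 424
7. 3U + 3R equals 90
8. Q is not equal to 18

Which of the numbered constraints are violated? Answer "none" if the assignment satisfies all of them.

Violated: 1, 2, 4, 8.

1. R + S = 22; 22 mod 6 = 4, not 0 — violated.
2. Q + R = 18 + 20 = 38; 38 ≥ 35, bound 35 not met — violated.
3. T = 13 = 13 (first disjunct) — OK.
4. T = 13, but 13 is required to differ — violated.
5. Q = 18 lies in [17, 18] — OK.
6. U^2 + Q^2 = 10^2 + 18^2 = 100 + 324 = 424 — OK.
7. 3U + 3R = 3(10) + 3(20) = 90 — OK.
8. Q = 18, but 18 is required to differ — violated.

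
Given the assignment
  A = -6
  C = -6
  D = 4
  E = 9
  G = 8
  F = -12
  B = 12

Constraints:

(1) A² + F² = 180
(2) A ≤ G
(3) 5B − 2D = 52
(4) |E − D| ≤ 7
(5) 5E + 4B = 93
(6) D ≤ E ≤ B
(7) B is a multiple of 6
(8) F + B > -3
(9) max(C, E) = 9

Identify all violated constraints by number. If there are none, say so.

(1) A² + F² = (-6)² + (-12)² = 36 + 144 = 180 — satisfied.
(2) A = -6, G = 8; -6 ≤ 8 — satisfied.
(3) 5B − 2D = 5(12) − 2(4) = 52 — satisfied.
(4) |9 − 4| = 5; 5 ≤ 7 — satisfied.
(5) 5E + 4B = 5(9) + 4(12) = 93 — satisfied.
(6) values 4 ≤ 9 ≤ 12 — satisfied.
(7) 12 / 6 = 2, so 6 divides 12 — satisfied.
(8) F + B = -12 + 12 = 0; 0 > -3 — satisfied.
(9) max(-6, 9) = 9 — satisfied.

None — every constraint holds.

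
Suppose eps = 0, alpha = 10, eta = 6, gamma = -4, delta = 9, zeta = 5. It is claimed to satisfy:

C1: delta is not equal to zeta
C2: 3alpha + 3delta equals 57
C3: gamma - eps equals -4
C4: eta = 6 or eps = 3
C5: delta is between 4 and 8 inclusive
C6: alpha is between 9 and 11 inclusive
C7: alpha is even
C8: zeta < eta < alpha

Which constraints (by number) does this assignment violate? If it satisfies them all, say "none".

C1: delta = 9, zeta = 5; distinct  ✔
C2: 3alpha + 3delta = 3(10) + 3(9) = 57  ✔
C3: gamma - eps = -4 - 0 = -4  ✔
C4: eta = 6 = 6 (first disjunct)  ✔
C5: delta = 9 is outside [4, 8]  ✘
C6: alpha = 10 lies in [9, 11]  ✔
C7: alpha = 10 is even  ✔
C8: values 5 < 6 < 10  ✔

Constraint 5 does not hold.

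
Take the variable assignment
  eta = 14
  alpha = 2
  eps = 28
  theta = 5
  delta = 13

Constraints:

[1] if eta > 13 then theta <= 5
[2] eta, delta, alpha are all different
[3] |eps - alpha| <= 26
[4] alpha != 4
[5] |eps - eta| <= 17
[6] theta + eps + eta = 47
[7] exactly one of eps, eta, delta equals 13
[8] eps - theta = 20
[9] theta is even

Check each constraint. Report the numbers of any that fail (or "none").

[1] eta = 14 > 13, so we need theta ≤ 5; theta = 5 ≤ 5 — holds.
[2] values 14, 13, 2 are pairwise distinct — holds.
[3] |28 - 2| = 26; 26 ≤ 26 — holds.
[4] alpha = 2, and 2 ≠ 4 — holds.
[5] |28 - 14| = 14; 14 ≤ 17 — holds.
[6] theta + eps + eta = 5 + 28 + 14 = 47 — holds.
[7] eps=28, eta=14, delta=13; 1 of them equals 13 — holds.
[8] eps - theta = 28 - 5 = 23, not 20 — does not hold.
[9] theta = 5 is odd — does not hold.

No — constraints 8, 9 are not satisfied.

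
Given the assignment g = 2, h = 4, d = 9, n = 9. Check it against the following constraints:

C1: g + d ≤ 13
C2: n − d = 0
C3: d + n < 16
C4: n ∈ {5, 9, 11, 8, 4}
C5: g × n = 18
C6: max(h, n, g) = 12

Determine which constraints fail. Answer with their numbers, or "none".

Constraints 3 and 6 do not hold.

C1: g + d = 2 + 9 = 11; 11 ≤ 13 — holds.
C2: n − d = 9 − 9 = 0 — holds.
C3: d + n = 9 + 9 = 18; 18 ≥ 16, bound 16 not met — does not hold.
C4: n = 9 is in {5, 9, 11, 8, 4} — holds.
C5: g × n = 2 × 9 = 18 — holds.
C6: max(4, 9, 2) = 9, not 12 — does not hold.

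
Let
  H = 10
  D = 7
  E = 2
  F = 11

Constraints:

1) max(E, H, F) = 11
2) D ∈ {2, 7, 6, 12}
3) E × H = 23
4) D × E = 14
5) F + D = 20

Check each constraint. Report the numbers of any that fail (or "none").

1) max(2, 10, 11) = 11 — satisfied.
2) D = 7 is in {2, 7, 6, 12} — satisfied.
3) E × H = 2 × 10 = 20, not 23 — violated.
4) D × E = 7 × 2 = 14 — satisfied.
5) F + D = 11 + 7 = 18, not 20 — violated.

No — constraints 3, 5 are not satisfied.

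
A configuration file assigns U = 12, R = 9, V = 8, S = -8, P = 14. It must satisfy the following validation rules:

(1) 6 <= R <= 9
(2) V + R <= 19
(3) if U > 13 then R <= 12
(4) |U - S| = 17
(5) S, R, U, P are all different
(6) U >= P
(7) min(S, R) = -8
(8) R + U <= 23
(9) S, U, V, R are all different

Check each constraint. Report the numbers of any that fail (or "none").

(1) R = 9 lies in [6, 9]  yes
(2) V + R = 8 + 9 = 17; 17 ≤ 19  yes
(3) U = 12, not > 13; antecedent false, conditional vacuously true  yes
(4) |12 - (-8)| = 20, not 17  no
(5) values -8, 9, 12, 14 are pairwise distinct  yes
(6) U = 12, P = 14; 12 < 14 (want ≥)  no
(7) min(-8, 9) = -8  yes
(8) R + U = 9 + 12 = 21; 21 ≤ 23  yes
(9) values -8, 12, 8, 9 are pairwise distinct  yes

The assignment fails constraints 4 and 6.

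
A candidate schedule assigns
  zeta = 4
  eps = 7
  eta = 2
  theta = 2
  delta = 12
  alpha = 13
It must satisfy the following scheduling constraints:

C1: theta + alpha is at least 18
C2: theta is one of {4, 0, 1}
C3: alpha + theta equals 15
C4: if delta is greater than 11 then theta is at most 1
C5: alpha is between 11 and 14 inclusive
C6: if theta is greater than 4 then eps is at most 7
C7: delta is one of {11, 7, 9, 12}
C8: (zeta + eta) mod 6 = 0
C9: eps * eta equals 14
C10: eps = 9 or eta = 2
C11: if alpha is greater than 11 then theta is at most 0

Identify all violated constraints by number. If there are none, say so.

C1: theta + alpha = 2 + 13 = 15; 15 < 18, bound 18 not met — violated.
C2: theta = 2 is not in {4, 0, 1} — violated.
C3: alpha + theta = 13 + 2 = 15 — OK.
C4: delta = 12 > 11, so we need theta ≤ 1; but theta = 2 > 1 — violated.
C5: alpha = 13 lies in [11, 14] — OK.
C6: theta = 2, not > 4; antecedent false, conditional vacuously true — OK.
C7: delta = 12 is in {11, 7, 9, 12} — OK.
C8: zeta + eta = 6; 6 mod 6 = 0 — OK.
C9: eps * eta = 7 * 2 = 14 — OK.
C10: eps = 7 ≠ 9, but eta = 2 = 2 (second disjunct) — OK.
C11: alpha = 13 > 11, so we need theta ≤ 0; but theta = 2 > 0 — violated.

Constraints 1, 2, 4, 11 do not hold.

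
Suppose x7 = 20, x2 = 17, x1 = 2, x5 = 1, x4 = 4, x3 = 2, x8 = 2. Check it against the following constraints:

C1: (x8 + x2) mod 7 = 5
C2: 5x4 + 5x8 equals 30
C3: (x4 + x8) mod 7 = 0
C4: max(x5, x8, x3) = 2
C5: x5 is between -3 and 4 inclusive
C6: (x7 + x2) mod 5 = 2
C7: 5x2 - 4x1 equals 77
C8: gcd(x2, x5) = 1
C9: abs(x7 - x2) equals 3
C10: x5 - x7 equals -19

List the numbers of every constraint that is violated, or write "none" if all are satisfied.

No — constraint 3 is not satisfied.

C1: x8 + x2 = 19; 19 mod 7 = 5 — holds.
C2: 5x4 + 5x8 = 5(4) + 5(2) = 30 — holds.
C3: x4 + x8 = 6; 6 mod 7 = 6, not 0 — does not hold.
C4: max(1, 2, 2) = 2 — holds.
C5: x5 = 1 lies in [-3, 4] — holds.
C6: x7 + x2 = 37; 37 mod 5 = 2 — holds.
C7: 5x2 - 4x1 = 5(17) - 4(2) = 77 — holds.
C8: gcd(17, 1) = 1 — holds.
C9: abs(20 - 17) = 3 — holds.
C10: x5 - x7 = 1 - 20 = -19 — holds.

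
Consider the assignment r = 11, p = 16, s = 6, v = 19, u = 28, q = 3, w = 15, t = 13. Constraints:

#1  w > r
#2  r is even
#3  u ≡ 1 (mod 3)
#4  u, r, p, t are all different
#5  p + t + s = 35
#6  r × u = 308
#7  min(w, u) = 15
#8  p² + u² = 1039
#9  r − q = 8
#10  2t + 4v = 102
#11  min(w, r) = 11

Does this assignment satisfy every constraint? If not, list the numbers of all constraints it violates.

#1 w = 15, r = 11; 15 > 11  holds
#2 r = 11 is odd  fails
#3 28 mod 3 = 1  holds
#4 values 28, 11, 16, 13 are pairwise distinct  holds
#5 p + t + s = 16 + 13 + 6 = 35  holds
#6 r × u = 11 × 28 = 308  holds
#7 min(15, 28) = 15  holds
#8 p² + u² = 16² + 28² = 256 + 784 = 1040, not 1039  fails
#9 r − q = 11 − 3 = 8  holds
#10 2t + 4v = 2(13) + 4(19) = 102  holds
#11 min(15, 11) = 11  holds

No — constraints 2, 8 are not satisfied.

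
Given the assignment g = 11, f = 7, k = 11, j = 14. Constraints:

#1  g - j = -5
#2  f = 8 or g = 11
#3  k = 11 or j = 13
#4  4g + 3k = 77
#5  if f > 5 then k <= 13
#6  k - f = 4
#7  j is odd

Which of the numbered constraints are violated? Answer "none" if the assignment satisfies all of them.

#1 g - j = 11 - 14 = -3, not -5 — violated.
#2 f = 7 ≠ 8, but g = 11 = 11 (second disjunct) — OK.
#3 k = 11 = 11 (first disjunct) — OK.
#4 4g + 3k = 4(11) + 3(11) = 77 — OK.
#5 f = 7 > 5, so we need k ≤ 13; k = 11 ≤ 13 — OK.
#6 k - f = 11 - 7 = 4 — OK.
#7 j = 14 is even — violated.

No — constraints 1 and 7 are not satisfied.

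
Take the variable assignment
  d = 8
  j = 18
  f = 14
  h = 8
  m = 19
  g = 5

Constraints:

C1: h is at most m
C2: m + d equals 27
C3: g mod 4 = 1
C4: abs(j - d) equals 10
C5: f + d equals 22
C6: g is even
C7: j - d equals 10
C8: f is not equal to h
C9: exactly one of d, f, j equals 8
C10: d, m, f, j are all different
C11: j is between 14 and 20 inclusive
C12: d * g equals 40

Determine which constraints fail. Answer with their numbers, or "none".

Constraint 6 is violated.

C1: h = 8, m = 19; 8 ≤ 19  yes
C2: m + d = 19 + 8 = 27  yes
C3: 5 mod 4 = 1  yes
C4: abs(18 - 8) = 10  yes
C5: f + d = 14 + 8 = 22  yes
C6: g = 5 is odd  no
C7: j - d = 18 - 8 = 10  yes
C8: f = 14, h = 8; distinct  yes
C9: d=8, f=14, j=18; 1 of them equals 8  yes
C10: values 8, 19, 14, 18 are pairwise distinct  yes
C11: j = 18 lies in [14, 20]  yes
C12: d * g = 8 * 5 = 40  yes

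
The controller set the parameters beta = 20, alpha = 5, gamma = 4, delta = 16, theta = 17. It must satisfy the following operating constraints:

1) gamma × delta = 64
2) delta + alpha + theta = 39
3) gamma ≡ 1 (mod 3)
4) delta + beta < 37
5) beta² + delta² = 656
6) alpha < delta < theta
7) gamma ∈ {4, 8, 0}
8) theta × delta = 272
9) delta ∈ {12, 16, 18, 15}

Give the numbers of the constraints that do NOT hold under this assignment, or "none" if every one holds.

1) gamma × delta = 4 × 16 = 64 — holds.
2) delta + alpha + theta = 16 + 5 + 17 = 38, not 39 — does not hold.
3) 4 mod 3 = 1 — holds.
4) delta + beta = 16 + 20 = 36; 36 < 37 — holds.
5) beta² + delta² = 20² + 16² = 400 + 256 = 656 — holds.
6) values 5 < 16 < 17 — holds.
7) gamma = 4 is in {4, 8, 0} — holds.
8) theta × delta = 17 × 16 = 272 — holds.
9) delta = 16 is in {12, 16, 18, 15} — holds.

The assignment fails constraint 2.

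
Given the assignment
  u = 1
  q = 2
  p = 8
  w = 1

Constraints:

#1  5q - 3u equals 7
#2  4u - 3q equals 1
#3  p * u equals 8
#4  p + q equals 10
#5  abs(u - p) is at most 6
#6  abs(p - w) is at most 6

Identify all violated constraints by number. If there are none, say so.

#1 5q - 3u = 5(2) - 3(1) = 7 — OK.
#2 4u - 3q = 4(1) - 3(2) = -2, not 1 — violated.
#3 p * u = 8 * 1 = 8 — OK.
#4 p + q = 8 + 2 = 10 — OK.
#5 abs(1 - 8) = 7; 7 > 6, exceeds bound 6 — violated.
#6 abs(8 - 1) = 7; 7 > 6, exceeds bound 6 — violated.

Constraints 2, 5, and 6 are violated.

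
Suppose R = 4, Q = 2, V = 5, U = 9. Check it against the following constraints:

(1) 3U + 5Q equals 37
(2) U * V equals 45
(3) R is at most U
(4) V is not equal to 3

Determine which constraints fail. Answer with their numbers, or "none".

(1) 3U + 5Q = 3(9) + 5(2) = 37 — satisfied.
(2) U * V = 9 * 5 = 45 — satisfied.
(3) R = 4, U = 9; 4 ≤ 9 — satisfied.
(4) V = 5, and 5 ≠ 3 — satisfied.

Yes — all constraints hold.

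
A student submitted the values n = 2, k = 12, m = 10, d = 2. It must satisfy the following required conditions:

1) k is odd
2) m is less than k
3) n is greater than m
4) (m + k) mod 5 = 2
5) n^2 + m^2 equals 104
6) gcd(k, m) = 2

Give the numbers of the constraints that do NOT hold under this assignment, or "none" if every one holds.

Constraints 1 and 3 are violated.

1) k = 12 is even — violated.
2) m = 10, k = 12; 10 < 12 — OK.
3) n = 2, m = 10; 2 ≤ 10 (want >) — violated.
4) m + k = 22; 22 mod 5 = 2 — OK.
5) n^2 + m^2 = 2^2 + 10^2 = 4 + 100 = 104 — OK.
6) gcd(12, 10) = 2 — OK.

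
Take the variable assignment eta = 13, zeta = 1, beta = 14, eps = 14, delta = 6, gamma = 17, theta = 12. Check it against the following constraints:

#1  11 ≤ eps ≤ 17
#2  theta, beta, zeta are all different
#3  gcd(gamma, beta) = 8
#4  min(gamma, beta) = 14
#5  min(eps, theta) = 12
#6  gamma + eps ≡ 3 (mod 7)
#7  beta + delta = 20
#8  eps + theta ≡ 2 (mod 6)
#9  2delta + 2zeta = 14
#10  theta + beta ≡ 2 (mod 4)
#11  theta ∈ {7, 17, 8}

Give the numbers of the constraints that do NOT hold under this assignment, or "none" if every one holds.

Constraints 3 and 11 are violated.

#1 eps = 14 lies in [11, 17]  holds
#2 values 12, 14, 1 are pairwise distinct  holds
#3 gcd(17, 14) = 1, not 8  fails
#4 min(17, 14) = 14  holds
#5 min(14, 12) = 12  holds
#6 gamma + eps = 31; 31 mod 7 = 3  holds
#7 beta + delta = 14 + 6 = 20  holds
#8 eps + theta = 26; 26 mod 6 = 2  holds
#9 2delta + 2zeta = 2(6) + 2(1) = 14  holds
#10 theta + beta = 26; 26 mod 4 = 2  holds
#11 theta = 12 is not in {7, 17, 8}  fails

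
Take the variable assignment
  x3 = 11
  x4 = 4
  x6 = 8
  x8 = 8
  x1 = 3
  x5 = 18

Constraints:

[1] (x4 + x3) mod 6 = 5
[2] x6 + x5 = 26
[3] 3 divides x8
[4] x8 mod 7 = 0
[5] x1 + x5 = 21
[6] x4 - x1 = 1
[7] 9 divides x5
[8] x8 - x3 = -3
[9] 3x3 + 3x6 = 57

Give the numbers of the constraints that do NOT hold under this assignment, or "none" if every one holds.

[1] x4 + x3 = 15; 15 mod 6 = 3, not 5  ✘
[2] x6 + x5 = 8 + 18 = 26  ✔
[3] 8 = 3*2 + 2, so 3 does not divide 8  ✘
[4] 8 mod 7 = 1, not 0  ✘
[5] x1 + x5 = 3 + 18 = 21  ✔
[6] x4 - x1 = 4 - 3 = 1  ✔
[7] 18 / 9 = 2, so 9 divides 18  ✔
[8] x8 - x3 = 8 - 11 = -3  ✔
[9] 3x3 + 3x6 = 3(11) + 3(8) = 57  ✔

Constraints 1, 3, 4 do not hold.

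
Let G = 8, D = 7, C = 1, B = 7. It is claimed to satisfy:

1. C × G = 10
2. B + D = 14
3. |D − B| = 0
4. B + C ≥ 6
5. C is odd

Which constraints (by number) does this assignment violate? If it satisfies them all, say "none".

No — constraint 1 is not satisfied.

1. C × G = 1 × 8 = 8, not 10 — fails.
2. B + D = 7 + 7 = 14 — holds.
3. |7 − 7| = 0 — holds.
4. B + C = 7 + 1 = 8; 8 ≥ 6 — holds.
5. C = 1 is odd — holds.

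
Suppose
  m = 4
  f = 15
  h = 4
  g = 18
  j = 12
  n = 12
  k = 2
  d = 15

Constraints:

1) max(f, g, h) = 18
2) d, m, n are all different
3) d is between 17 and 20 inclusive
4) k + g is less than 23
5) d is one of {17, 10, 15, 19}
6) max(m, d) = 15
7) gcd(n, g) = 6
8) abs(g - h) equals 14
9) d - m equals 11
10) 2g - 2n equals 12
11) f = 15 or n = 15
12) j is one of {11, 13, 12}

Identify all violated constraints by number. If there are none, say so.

No — constraint 3 is not satisfied.

1) max(15, 18, 4) = 18 — satisfied.
2) values 15, 4, 12 are pairwise distinct — satisfied.
3) d = 15 is outside [17, 20] — violated.
4) k + g = 2 + 18 = 20; 20 < 23 — satisfied.
5) d = 15 is in {17, 10, 15, 19} — satisfied.
6) max(4, 15) = 15 — satisfied.
7) gcd(12, 18) = 6 — satisfied.
8) abs(18 - 4) = 14 — satisfied.
9) d - m = 15 - 4 = 11 — satisfied.
10) 2g - 2n = 2(18) - 2(12) = 12 — satisfied.
11) f = 15 = 15 (first disjunct) — satisfied.
12) j = 12 is in {11, 13, 12} — satisfied.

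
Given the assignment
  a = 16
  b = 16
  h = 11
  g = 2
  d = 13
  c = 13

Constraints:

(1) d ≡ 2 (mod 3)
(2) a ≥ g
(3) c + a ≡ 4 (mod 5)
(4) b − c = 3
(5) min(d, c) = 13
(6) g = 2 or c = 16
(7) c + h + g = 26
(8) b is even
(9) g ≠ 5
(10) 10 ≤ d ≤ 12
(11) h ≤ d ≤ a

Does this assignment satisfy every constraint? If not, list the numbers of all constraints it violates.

Constraints 1 and 10 are violated.

(1) 13 mod 3 = 1, not 2  no
(2) a = 16, g = 2; 16 ≥ 2  yes
(3) c + a = 29; 29 mod 5 = 4  yes
(4) b − c = 16 − 13 = 3  yes
(5) min(13, 13) = 13  yes
(6) g = 2 = 2 (first disjunct)  yes
(7) c + h + g = 13 + 11 + 2 = 26  yes
(8) b = 16 is even  yes
(9) g = 2, and 2 ≠ 5  yes
(10) d = 13 is outside [10, 12]  no
(11) values 11 ≤ 13 ≤ 16  yes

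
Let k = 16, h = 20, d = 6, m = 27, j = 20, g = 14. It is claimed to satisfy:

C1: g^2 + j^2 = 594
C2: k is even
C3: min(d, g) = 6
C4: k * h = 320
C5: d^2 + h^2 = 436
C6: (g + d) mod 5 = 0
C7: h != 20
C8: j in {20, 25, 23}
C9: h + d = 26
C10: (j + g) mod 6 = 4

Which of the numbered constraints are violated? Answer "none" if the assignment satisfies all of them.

C1: g^2 + j^2 = 14^2 + 20^2 = 196 + 400 = 596, not 594  fails
C2: k = 16 is even  holds
C3: min(6, 14) = 6  holds
C4: k * h = 16 * 20 = 320  holds
C5: d^2 + h^2 = 6^2 + 20^2 = 36 + 400 = 436  holds
C6: g + d = 20; 20 mod 5 = 0  holds
C7: h = 20, but 20 is required to differ  fails
C8: j = 20 is in {20, 25, 23}  holds
C9: h + d = 20 + 6 = 26  holds
C10: j + g = 34; 34 mod 6 = 4  holds

The assignment fails constraints 1 and 7.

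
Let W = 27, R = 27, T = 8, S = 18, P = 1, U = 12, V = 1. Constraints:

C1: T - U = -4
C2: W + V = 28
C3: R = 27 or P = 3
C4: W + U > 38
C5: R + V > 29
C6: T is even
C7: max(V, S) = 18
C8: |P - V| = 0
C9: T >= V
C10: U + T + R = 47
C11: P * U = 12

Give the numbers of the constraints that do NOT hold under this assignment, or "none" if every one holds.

C1: T - U = 8 - 12 = -4 — holds.
C2: W + V = 27 + 1 = 28 — holds.
C3: R = 27 = 27 (first disjunct) — holds.
C4: W + U = 27 + 12 = 39; 39 > 38 — holds.
C5: R + V = 27 + 1 = 28; 28 ≤ 29, bound 29 not met — does not hold.
C6: T = 8 is even — holds.
C7: max(1, 18) = 18 — holds.
C8: |1 - 1| = 0 — holds.
C9: T = 8, V = 1; 8 ≥ 1 — holds.
C10: U + T + R = 12 + 8 + 27 = 47 — holds.
C11: P * U = 1 * 12 = 12 — holds.

Constraint 5 is violated.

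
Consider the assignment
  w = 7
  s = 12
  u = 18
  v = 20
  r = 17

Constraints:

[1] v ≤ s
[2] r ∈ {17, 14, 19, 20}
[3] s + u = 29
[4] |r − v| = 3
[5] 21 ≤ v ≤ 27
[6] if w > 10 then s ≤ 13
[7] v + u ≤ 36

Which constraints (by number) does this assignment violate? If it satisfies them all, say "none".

[1] v = 20, s = 12; 20 > 12 (want ≤) — does not hold.
[2] r = 17 is in {17, 14, 19, 20} — holds.
[3] s + u = 12 + 18 = 30, not 29 — does not hold.
[4] |17 − 20| = 3 — holds.
[5] v = 20 is outside [21, 27] — does not hold.
[6] w = 7, not > 10; antecedent false, conditional vacuously true — holds.
[7] v + u = 20 + 18 = 38; 38 > 36, bound 36 not met — does not hold.

The assignment fails constraints 1, 3, 5, 7.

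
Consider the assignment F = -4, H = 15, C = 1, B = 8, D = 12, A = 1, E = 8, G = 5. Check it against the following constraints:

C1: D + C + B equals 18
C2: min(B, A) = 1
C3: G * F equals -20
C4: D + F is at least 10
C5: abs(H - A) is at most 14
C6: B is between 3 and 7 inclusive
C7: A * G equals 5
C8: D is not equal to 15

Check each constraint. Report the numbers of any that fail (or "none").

C1: D + C + B = 12 + 1 + 8 = 21, not 18 — violated.
C2: min(8, 1) = 1 — satisfied.
C3: G * F = 5 * (-4) = -20 — satisfied.
C4: D + F = 12 + (-4) = 8; 8 < 10, bound 10 not met — violated.
C5: abs(15 - 1) = 14; 14 ≤ 14 — satisfied.
C6: B = 8 is outside [3, 7] — violated.
C7: A * G = 1 * 5 = 5 — satisfied.
C8: D = 12, and 12 ≠ 15 — satisfied.

Constraints 1, 4, 6 are violated.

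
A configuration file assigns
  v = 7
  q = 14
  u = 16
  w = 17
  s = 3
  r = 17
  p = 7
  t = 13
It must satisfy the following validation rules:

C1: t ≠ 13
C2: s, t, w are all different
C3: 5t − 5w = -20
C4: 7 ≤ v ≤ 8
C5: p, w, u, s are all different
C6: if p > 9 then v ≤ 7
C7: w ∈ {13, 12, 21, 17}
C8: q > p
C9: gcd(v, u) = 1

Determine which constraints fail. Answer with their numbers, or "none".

C1: t = 13, but 13 is required to differ — fails.
C2: values 3, 13, 17 are pairwise distinct — holds.
C3: 5t − 5w = 5(13) − 5(17) = -20 — holds.
C4: v = 7 lies in [7, 8] — holds.
C5: values 7, 17, 16, 3 are pairwise distinct — holds.
C6: p = 7, not > 9; antecedent false, conditional vacuously true — holds.
C7: w = 17 is in {13, 12, 21, 17} — holds.
C8: q = 14, p = 7; 14 > 7 — holds.
C9: gcd(7, 16) = 1 — holds.

Constraint 1 does not hold.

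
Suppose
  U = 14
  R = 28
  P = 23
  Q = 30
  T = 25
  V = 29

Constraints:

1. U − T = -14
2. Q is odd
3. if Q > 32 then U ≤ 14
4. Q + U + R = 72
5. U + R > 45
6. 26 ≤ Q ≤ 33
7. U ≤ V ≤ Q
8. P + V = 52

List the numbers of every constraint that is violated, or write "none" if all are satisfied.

1. U − T = 14 − 25 = -11, not -14  false
2. Q = 30 is even  false
3. Q = 30, not > 32; antecedent false, conditional vacuously true  true
4. Q + U + R = 30 + 14 + 28 = 72  true
5. U + R = 14 + 28 = 42; 42 ≤ 45, bound 45 not met  false
6. Q = 30 lies in [26, 33]  true
7. values 14 ≤ 29 ≤ 30  true
8. P + V = 23 + 29 = 52  true

The assignment fails constraints 1, 2, and 5.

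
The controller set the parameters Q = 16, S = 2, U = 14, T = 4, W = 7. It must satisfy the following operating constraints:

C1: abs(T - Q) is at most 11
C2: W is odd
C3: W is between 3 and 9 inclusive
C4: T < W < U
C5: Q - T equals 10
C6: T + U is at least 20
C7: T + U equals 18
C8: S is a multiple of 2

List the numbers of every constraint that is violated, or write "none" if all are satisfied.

C1: abs(4 - 16) = 12; 12 > 11, exceeds bound 11  no
C2: W = 7 is odd  yes
C3: W = 7 lies in [3, 9]  yes
C4: values 4 < 7 < 14  yes
C5: Q - T = 16 - 4 = 12, not 10  no
C6: T + U = 4 + 14 = 18; 18 < 20, bound 20 not met  no
C7: T + U = 4 + 14 = 18  yes
C8: 2 / 2 = 1, so 2 divides 2  yes

Violated: 1, 5, 6.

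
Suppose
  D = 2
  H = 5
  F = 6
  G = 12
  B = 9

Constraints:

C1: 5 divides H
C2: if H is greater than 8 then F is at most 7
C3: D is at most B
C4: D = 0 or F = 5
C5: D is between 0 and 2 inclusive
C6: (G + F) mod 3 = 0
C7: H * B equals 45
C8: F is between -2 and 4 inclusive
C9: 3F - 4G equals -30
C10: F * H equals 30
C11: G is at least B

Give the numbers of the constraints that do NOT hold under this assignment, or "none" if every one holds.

C1: 5 / 5 = 1, so 5 divides 5  ✔
C2: H = 5, not > 8; antecedent false, conditional vacuously true  ✔
C3: D = 2, B = 9; 2 ≤ 9  ✔
C4: D = 2 ≠ 0 and F = 6 ≠ 5; both disjuncts false  ✘
C5: D = 2 lies in [0, 2]  ✔
C6: G + F = 18; 18 mod 3 = 0  ✔
C7: H * B = 5 * 9 = 45  ✔
C8: F = 6 is outside [-2, 4]  ✘
C9: 3F - 4G = 3(6) - 4(12) = -30  ✔
C10: F * H = 6 * 5 = 30  ✔
C11: G = 12, B = 9; 12 ≥ 9  ✔

Constraints 4 and 8 are violated.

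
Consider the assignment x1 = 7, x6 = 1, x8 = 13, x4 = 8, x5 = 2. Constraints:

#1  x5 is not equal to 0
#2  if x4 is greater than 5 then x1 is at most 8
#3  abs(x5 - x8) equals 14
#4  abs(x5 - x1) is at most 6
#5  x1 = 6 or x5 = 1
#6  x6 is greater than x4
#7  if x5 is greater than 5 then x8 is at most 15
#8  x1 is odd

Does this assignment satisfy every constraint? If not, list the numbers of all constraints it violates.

Constraints 3, 5, and 6 are violated.

#1 x5 = 2, and 2 ≠ 0 — holds.
#2 x4 = 8 > 5, so we need x1 ≤ 8; x1 = 7 ≤ 8 — holds.
#3 abs(2 - 13) = 11, not 14 — does not hold.
#4 abs(2 - 7) = 5; 5 ≤ 6 — holds.
#5 x1 = 7 ≠ 6 and x5 = 2 ≠ 1; both disjuncts false — does not hold.
#6 x6 = 1, x4 = 8; 1 ≤ 8 (want >) — does not hold.
#7 x5 = 2, not > 5; antecedent false, conditional vacuously true — holds.
#8 x1 = 7 is odd — holds.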